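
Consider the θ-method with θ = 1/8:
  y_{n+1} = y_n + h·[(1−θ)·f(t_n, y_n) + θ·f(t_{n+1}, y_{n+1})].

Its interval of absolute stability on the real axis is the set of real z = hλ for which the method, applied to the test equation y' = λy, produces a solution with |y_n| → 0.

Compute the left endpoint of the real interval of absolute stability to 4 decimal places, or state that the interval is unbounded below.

On y'=λy, z=hλ:
  y_{n+1} = y_n + z·[7/8·y_n + 1/8·y_{n+1}] ⇒ (1 − 1/8z)y_{n+1} = (1 + 7/8z)y_n
  ⇒ R(z) = (1 + 7/8z)/(1 − 1/8z).

Need |R(x)|<1, x<0.
x=-1.42: |R|=0.2059
R=−1: 1+7/8x = −1+1/8x ⇒ -3/4x=2 ⇒ x=2/(-3/4)=-2.6667
Confirm numerically:
  x=-2.576: |R|=0.94856 <1
  x=-2.373: |R|=0.83014 <1
  x=-1.722: |R|=0.41699 <1
  x=-1.383: |R|=0.17915 <1
  x=-3.191: |R|=1.28112 >1
  x=-3.150: |R|=1.26009 >1
  x=-2.976: |R|=1.16910 >1
Stable set (-2.6667, 0).

z* = -2.6667.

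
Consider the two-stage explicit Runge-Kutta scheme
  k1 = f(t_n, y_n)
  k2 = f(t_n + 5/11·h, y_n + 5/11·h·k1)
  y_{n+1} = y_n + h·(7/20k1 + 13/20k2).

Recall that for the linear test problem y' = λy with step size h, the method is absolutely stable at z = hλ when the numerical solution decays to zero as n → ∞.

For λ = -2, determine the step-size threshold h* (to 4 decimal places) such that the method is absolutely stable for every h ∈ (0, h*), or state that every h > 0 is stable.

Set f=λy, z=hλ:
  k1=λy_n ⇒ h·k1=z·y_n;  k2=λ(1+5/11z)y_n ⇒ h·k2=z(1+5/11z)y_n
  y_{n+1}/y_n = 1 + 7/20z + 13/20z(1+5/11z) = 1 + z + 13/44z²
  so R(z) = 1 + z + 13/44z².

Solve |R(x)|<1 on ℝ⁻.
x=-0.78: |R|=0.3998
R=1: x+13/44x²=0 ⇒ x=−44/13=-3.3846; min R=1−1/(4·13/44)=0.1538>−1
Confirm numerically:
  x=-3.163: |R|=0.79290 <1
  x=-2.876: |R|=0.56782 <1
  x=-2.711: |R|=0.46045 <1
  x=-3.813: |R|=1.48260 >1
  x=-3.642: |R|=1.27696 >1
  x=-3.634: |R|=1.26776 >1
Stable set (-3.3846, 0).

(-3.3846,0); λ=-2 ⇒ h* = (44/13)/2 = 1.6923.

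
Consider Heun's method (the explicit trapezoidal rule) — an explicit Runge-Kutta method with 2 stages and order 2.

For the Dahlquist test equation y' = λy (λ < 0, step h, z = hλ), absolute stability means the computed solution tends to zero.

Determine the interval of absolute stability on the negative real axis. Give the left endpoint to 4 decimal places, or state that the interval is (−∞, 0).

Set f=λy, z=hλ:
  order 2, 2-stage ⇒ R(z)=1+z+z^2/2
  (e.g. R(-1.48)=0.61520, |R|=0.61520)

Solve |R(x)|<1 on ℝ⁻.
x=-1.48: |R|=0.6152
|R(-1.98)|=0.9802 |R(-1.49)|=0.6200 |R(-1.04)|=0.5008
Bisect:
  x_lo=-2.4259 |R|=1.5166  x_hi=-0.1782 |R|=0.8377
  mid=-1.30203 |R|=0.54561 →hi
  mid=-1.86396 |R|=0.87322 →hi
  mid=-2.14493 |R|=1.15543 →lo
  mid=-2.00444 |R|=1.00445 →lo
  mid=-1.93420 |R|=0.93637 →hi
  mid=-1.96932 |R|=0.96979 →hi
  mid=-1.98688 |R|=0.98697 →hi
  ...
  [-2.00005,-1.99992] ⇒ x*=-2.0000
Interval (-2.0000, 0).

(-2.0000, 0).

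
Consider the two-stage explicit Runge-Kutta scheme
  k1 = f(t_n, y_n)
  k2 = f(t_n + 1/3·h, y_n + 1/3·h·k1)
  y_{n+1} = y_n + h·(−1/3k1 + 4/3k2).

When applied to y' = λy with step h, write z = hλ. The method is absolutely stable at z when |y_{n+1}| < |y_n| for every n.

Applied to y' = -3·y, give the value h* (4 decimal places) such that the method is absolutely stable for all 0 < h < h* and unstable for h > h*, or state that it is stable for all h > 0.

On y'=λy, z=hλ:
  k1=λy_n ⇒ h·k1=z·y_n;  k2=λ(1+1/3z)y_n ⇒ h·k2=z(1+1/3z)y_n
  y_{n+1}/y_n = 1 − 1/3z + 4/3z(1+1/3z) = 1 + z + 4/9z²
  R(z) = 1 + z + 4/9z².

Boundary: |R(x)|=1, x<0.
x=-1.7: |R|=0.5844
R=1: x+4/9x²=0 ⇒ x=−9/4=-2.2500; min R=1−1/(4·4/9)=0.4375>−1
Confirm numerically:
  x=-1.579: |R|=0.52911 <1
  x=-1.478: |R|=0.49288 <1
  x=-0.995: |R|=0.44501 <1
  x=-2.810: |R|=1.69938 >1
  x=-2.598: |R|=1.40182 >1
  x=-2.535: |R|=1.32110 >1
Interval (-2.2500, 0).

(-2.2500,0); λ=-3 ⇒ h* = (9/4)/3 = 0.7500.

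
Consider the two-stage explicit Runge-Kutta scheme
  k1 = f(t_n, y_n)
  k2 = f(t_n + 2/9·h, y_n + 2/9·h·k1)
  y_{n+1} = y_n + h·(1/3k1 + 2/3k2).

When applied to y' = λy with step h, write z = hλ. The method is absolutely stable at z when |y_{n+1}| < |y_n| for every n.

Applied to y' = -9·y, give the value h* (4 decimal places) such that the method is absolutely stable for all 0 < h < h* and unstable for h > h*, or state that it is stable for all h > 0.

(-6.7500,0); λ=-9 ⇒ h* = (27/4)/9 = 0.7500.

On y'=λy, z=hλ:
  k1=λy_n ⇒ h·k1=z·y_n;  k2=λ(1+2/9z)y_n ⇒ h·k2=z(1+2/9z)y_n
  y_{n+1}/y_n = 1 + 1/3z + 2/3z(1+2/9z) = 1 + z + 4/27z²
  so R(z) = 1 + z + 4/27z².

Find x<0 with |R(x)|<1.
x=-1.57: |R|=0.2048
R=1: x+4/27x²=0 ⇒ x=−27/4=-6.7500; min R=1−1/(4·4/27)=-0.6875>−1
Confirm numerically:
  x=-4.897: |R|=0.34432 <1
  x=-4.401: |R|=0.53155 <1
  x=-3.857: |R|=0.65308 <1
  x=-6.959: |R|=1.21547 >1
  x=-6.925: |R|=1.17954 >1
So |R|<1 on (-6.7500, 0).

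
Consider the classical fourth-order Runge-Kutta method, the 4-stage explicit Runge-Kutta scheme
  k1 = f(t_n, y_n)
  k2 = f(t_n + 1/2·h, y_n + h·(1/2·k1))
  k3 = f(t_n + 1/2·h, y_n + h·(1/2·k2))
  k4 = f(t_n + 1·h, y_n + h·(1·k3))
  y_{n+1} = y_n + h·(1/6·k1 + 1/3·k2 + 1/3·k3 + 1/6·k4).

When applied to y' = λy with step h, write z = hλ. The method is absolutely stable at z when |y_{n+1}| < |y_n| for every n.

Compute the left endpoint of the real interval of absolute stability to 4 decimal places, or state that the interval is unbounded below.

left endpoint -2.7853.

Test eqn y'=λy, z=hλ:
  order 4, 4-stage ⇒ R(z)=1+z+z^2/2+z^3/6+z^4/24
  (e.g. R(-1.48)=0.27481, |R|=0.27481)

Need |R(x)|<1, x<0.
x=-1.48: |R|=0.2748
|R(-2.23)|=0.4386 |R(-1.68)|=0.2728 |R(-1.26)|=0.3054
Bisect:
  x_lo=-3.6218 |R|=3.1882  x_hi=-0.3875 |R|=0.6788
  mid=-2.00466 |R|=0.33490 →hi
  mid=-2.81323 |R|=1.04294 →lo
  mid=-2.40894 |R|=0.56583 →hi
  mid=-2.61109 |R|=0.76758 →hi
  mid=-2.71216 |R|=0.89522 →hi
  mid=-2.76269 |R|=0.96645 →hi
  mid=-2.78796 |R|=1.00403 →lo
  mid=-2.77533 |R|=0.98507 →hi
  ...
  [-2.78539,-2.78520] ⇒ x*=-2.7853
So |R|<1 on (-2.7853, 0).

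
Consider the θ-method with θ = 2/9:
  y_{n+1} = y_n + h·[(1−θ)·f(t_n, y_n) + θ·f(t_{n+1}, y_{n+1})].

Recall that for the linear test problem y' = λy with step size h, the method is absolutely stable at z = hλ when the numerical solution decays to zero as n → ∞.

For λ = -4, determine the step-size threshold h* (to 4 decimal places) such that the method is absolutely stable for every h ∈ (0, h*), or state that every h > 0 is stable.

On y'=λy, z=hλ:
  y_{n+1} = y_n + z·[7/9·y_n + 2/9·y_{n+1}] ⇒ (1 − 2/9z)y_{n+1} = (1 + 7/9z)y_n
  R(z) = (1 + 7/9z)/(1 − 2/9z).

Solve |R(x)|<1 on ℝ⁻.
x=-1.39: |R|=0.0620
R=−1: 1+7/9x = −1+2/9x ⇒ -5/9x=2 ⇒ x=2/(-5/9)=-3.6000
Confirm numerically:
  x=-2.983: |R|=0.79387 <1
  x=-2.099: |R|=0.43135 <1
  x=-1.544: |R|=0.14957 <1
  x=-4.195: |R|=1.17108 >1
  x=-3.900: |R|=1.08929 >1
  x=-3.855: |R|=1.07630 >1
Interval (-3.6000, 0).

(-3.6000,0); λ=-4 ⇒ h* = (18/5)/4 = 0.9000.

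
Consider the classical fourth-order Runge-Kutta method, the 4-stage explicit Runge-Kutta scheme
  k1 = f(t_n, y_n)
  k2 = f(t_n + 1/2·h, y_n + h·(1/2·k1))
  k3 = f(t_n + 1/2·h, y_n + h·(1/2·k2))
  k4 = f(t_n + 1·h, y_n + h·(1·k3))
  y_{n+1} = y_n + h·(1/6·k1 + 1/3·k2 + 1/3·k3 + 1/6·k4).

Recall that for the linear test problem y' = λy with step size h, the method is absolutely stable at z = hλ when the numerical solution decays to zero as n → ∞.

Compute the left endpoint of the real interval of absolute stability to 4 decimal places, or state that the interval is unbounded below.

Set f=λy, z=hλ:
  order 4, 4-stage ⇒ R(z)=1+z+z^2/2+z^3/6+z^4/24
  (e.g. R(-1.01)=0.37169, |R|=0.37169)

Boundary: |R(x)|=1, x<0.
x=-1.01: |R|=0.3717
|R(-2.87)|=1.1354 |R(-1.65)|=0.2714 |R(-0.79)|=0.4561
Bisect:
  x_lo=-3.4685 |R|=2.6225  x_hi=-0.2286 |R|=0.7956
  mid=-1.84855 |R|=0.29376 →hi
  mid=-2.65851 |R|=0.82508 →hi
  mid=-3.06349 |R|=1.50710 →lo
  mid=-2.86100 |R|=1.12027 →lo
  mid=-2.75976 |R|=0.96217 →hi
  mid=-2.81038 |R|=1.03848 →lo
  mid=-2.78507 |R|=0.99966 →hi
  mid=-2.79772 |R|=1.01890 →lo
  mid=-2.79139 |R|=1.00924 →lo
  ...
  [-2.78546,-2.78526] ⇒ x*=-2.7853
So |R|<1 on (-2.7853, 0).

z* = -2.7853.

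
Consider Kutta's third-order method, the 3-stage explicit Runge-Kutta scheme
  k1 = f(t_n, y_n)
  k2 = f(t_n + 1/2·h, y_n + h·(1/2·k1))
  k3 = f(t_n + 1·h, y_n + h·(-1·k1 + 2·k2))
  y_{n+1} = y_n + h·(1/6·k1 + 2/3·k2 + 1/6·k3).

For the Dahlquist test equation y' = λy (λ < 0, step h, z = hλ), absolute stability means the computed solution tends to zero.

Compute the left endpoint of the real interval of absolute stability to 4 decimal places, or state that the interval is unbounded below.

With y'=λy (z=hλ):
  order 3, 3-stage ⇒ R(z)=1+z+z^2/2+z^3/6
  (e.g. R(-0.97)=0.34834, |R|=0.34834)

Need |R(x)|<1, x<0.
x=-0.97: |R|=0.3483
|R(-2.69)|=1.3161 |R(-2.29)|=0.6694 |R(-1.32)|=0.1679
Bisect:
  x_lo=-2.8460 |R|=1.6381  x_hi=-0.2567 |R|=0.7734
  mid=-1.55135 |R|=0.02972 →hi
  mid=-2.19868 |R|=0.55305 →hi
  mid=-2.52234 |R|=1.01584 →lo
  mid=-2.36051 |R|=0.76663 →hi
  mid=-2.44142 |R|=0.88652 →hi
  mid=-2.48188 |R|=0.94997 →hi
  mid=-2.50211 |R|=0.98260 →hi
  mid=-2.51222 |R|=0.99914 →hi
  mid=-2.51728 |R|=1.00747 →lo
  ...
  [-2.51286,-2.51270] ⇒ x*=-2.5127
So |R|<1 on (-2.5127, 0).

left endpoint -2.5127.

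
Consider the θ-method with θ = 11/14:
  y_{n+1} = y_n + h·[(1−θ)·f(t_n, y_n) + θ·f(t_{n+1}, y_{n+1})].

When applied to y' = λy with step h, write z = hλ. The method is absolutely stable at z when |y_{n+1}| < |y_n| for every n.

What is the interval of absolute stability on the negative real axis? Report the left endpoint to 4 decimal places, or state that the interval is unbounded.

With y'=λy (z=hλ):
  y_{n+1} = y_n + z·[3/14·y_n + 11/14·y_{n+1}] ⇒ (1 − 11/14z)y_{n+1} = (1 + 3/14z)y_n
  ⇒ R(z) = (1 + 3/14z)/(1 − 11/14z).

Boundary: |R(x)|=1, x<0.
x=-1.38: |R|=0.3379
x=-2: |R|=0.2222
x=-10: |R|=0.1290
x=-100: |R|=0.2567
θ=11/14≥1/2 ⇒ |1+3/14x|<|1−11/14x| ∀x<0 ⇒ unbounded interval.

unbounded; (−∞, 0).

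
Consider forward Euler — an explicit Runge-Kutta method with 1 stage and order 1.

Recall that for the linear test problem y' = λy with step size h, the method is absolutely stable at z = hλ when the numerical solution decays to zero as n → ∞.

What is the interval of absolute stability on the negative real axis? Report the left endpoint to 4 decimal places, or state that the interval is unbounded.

(-2.0000, 0).

Test eqn y'=λy, z=hλ:
  order 1, 1-stage ⇒ R(z)=1+z
  (e.g. R(-0.59)=0.41000, |R|=0.41000)

Boundary: |R(x)|=1, x<0.
x=-0.59: |R|=0.4100
|R(-2.37)|=1.3700 |R(-1.05)|=0.0500 |R(-0.53)|=0.4700
Bisect:
  x_lo=-2.5909 |R|=1.5909  x_hi=-0.1930 |R|=0.8070
  mid=-1.39197 |R|=0.39197 →hi
  mid=-1.99142 |R|=0.99142 →hi
  mid=-2.29115 |R|=1.29115 →lo
  mid=-2.14129 |R|=1.14129 →lo
  mid=-2.06636 |R|=1.06636 →lo
  mid=-2.02889 |R|=1.02889 →lo
  mid=-2.01016 |R|=1.01016 →lo
  mid=-2.00079 |R|=1.00079 →lo
  mid=-1.99611 |R|=0.99611 →hi
  ...
  [-2.00006,-1.99991] ⇒ x*=-2.0000
Stable set (-2.0000, 0).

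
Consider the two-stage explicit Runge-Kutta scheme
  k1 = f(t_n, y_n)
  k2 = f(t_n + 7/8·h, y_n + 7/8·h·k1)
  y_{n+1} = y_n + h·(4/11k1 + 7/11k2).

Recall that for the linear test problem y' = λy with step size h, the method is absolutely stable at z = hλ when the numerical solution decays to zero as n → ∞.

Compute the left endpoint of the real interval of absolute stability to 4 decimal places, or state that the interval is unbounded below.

z* = -1.7959.

Test eqn y'=λy, z=hλ:
  k1=λy_n ⇒ h·k1=z·y_n;  k2=λ(1+7/8z)y_n ⇒ h·k2=z(1+7/8z)y_n
  y_{n+1}/y_n = 1 + 4/11z + 7/11z(1+7/8z) = 1 + z + 49/88z²
  so R(z) = 1 + z + 49/88z².

Need |R(x)|<1, x<0.
x=-1.27: |R|=0.6281
R=1: x+49/88x²=0 ⇒ x=−88/49=-1.7959; min R=1−1/(4·49/88)=0.5510>−1
Confirm numerically:
  x=-1.681: |R|=0.89244 <1
  x=-1.222: |R|=0.60949 <1
  x=-1.067: |R|=0.56693 <1
  x=-0.853: |R|=0.55215 <1
  x=-2.382: |R|=1.77734 >1
  x=-2.259: |R|=1.58249 >1
  x=-1.927: |R|=1.14065 >1
Interval (-1.7959, 0).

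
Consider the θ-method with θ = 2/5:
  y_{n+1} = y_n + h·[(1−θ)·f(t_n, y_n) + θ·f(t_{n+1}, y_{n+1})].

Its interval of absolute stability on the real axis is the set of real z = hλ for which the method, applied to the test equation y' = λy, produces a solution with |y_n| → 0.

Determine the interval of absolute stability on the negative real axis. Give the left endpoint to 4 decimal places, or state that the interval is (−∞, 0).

With y'=λy (z=hλ):
  y_{n+1} = y_n + z·[3/5·y_n + 2/5·y_{n+1}] ⇒ (1 − 2/5z)y_{n+1} = (1 + 3/5z)y_n
  ⇒ R(z) = (1 + 3/5z)/(1 − 2/5z).

Need |R(x)|<1, x<0.
x=-0.42: |R|=0.6404
R=−1: 1+3/5x = −1+2/5x ⇒ -1/5x=2 ⇒ x=2/(-1/5)=-10.0000
Confirm numerically:
  x=-9.626: |R|=0.98458 <1
  x=-9.395: |R|=0.97457 <1
  x=-9.011: |R|=0.95704 <1
  x=-10.500: |R|=1.01923 >1
  x=-10.410: |R|=1.01588 >1
Interval (-10.0000, 0).

(-10.0000, 0).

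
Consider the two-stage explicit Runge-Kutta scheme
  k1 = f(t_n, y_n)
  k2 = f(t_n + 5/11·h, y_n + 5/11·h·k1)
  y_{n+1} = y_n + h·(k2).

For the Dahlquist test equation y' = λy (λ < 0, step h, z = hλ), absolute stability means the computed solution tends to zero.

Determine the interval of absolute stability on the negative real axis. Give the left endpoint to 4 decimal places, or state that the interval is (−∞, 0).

(-2.2000, 0).

On y'=λy, z=hλ:
  k1=λy_n ⇒ h·k1=z·y_n;  k2=λ(1+5/11z)y_n ⇒ h·k2=z(1+5/11z)y_n
  y_{n+1}/y_n = 1 + z(1+5/11z) = 1 + z + 5/11z²
  ⇒ R(z) = 1 + z + 5/11z².

Find x<0 with |R(x)|<1.
x=-0.62: |R|=0.5547
R=1: x+5/11x²=0 ⇒ x=−11/5=-2.2000; min R=1−1/(4·5/11)=0.4500>−1
Confirm numerically:
  x=-2.004: |R|=0.82146 <1
  x=-1.878: |R|=0.72513 <1
  x=-1.300: |R|=0.46818 <1
  x=-1.056: |R|=0.45088 <1
  x=-2.579: |R|=1.44429 >1
  x=-2.551: |R|=1.40700 >1
  x=-2.306: |R|=1.11111 >1
Interval (-2.2000, 0).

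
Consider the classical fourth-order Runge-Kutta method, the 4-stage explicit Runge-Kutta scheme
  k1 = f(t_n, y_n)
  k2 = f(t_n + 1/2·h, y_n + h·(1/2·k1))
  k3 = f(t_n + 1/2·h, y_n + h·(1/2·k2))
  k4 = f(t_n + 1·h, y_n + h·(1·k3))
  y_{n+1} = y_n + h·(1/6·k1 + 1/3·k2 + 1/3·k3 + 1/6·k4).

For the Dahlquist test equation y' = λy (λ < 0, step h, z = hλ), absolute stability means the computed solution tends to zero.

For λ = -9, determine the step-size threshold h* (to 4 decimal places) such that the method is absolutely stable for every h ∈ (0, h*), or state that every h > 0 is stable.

With y'=λy (z=hλ):
  order 4, 4-stage ⇒ R(z)=1+z+z^2/2+z^3/6+z^4/24
  (e.g. R(-1.12)=0.33861, |R|=0.33861)

Need |R(x)|<1, x<0.
x=-1.12: |R|=0.3386
|R(-1.68)|=0.2728 |R(-1)|=0.3750 |R(-0.62)|=0.5386
Bisect:
  x_lo=-3.2728 |R|=2.0206  x_hi=-0.0879 |R|=0.9158
  mid=-1.68036 |R|=0.27286 →hi
  mid=-2.47658 |R|=0.62595 →hi
  mid=-2.87469 |R|=1.14336 →lo
  mid=-2.67563 |R|=0.84687 →hi
  mid=-2.77516 |R|=0.98483 →hi
  mid=-2.82493 |R|=1.06142 →lo
  mid=-2.80004 |R|=1.02247 →lo
  mid=-2.78760 |R|=1.00349 →lo
  mid=-2.78138 |R|=0.99412 →hi
  mid=-2.78449 |R|=0.99879 →hi
  ...
  [-2.78547,-2.78527] ⇒ x*=-2.7853
Interval (-2.7853, 0).

(-2.7853,0); λ=-9 ⇒ h* = 0.3095.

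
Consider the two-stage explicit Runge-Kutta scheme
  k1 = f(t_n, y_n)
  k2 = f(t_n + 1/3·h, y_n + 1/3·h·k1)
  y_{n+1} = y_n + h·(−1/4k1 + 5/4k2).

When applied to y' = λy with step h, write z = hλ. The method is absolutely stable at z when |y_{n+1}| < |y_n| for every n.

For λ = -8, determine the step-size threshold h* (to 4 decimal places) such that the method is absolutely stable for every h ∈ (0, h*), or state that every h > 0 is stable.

Set f=λy, z=hλ:
  k1=λy_n ⇒ h·k1=z·y_n;  k2=λ(1+1/3z)y_n ⇒ h·k2=z(1+1/3z)y_n
  y_{n+1}/y_n = 1 − 1/4z + 5/4z(1+1/3z) = 1 + z + 5/12z²
  Hence R(z) = 1 + z + 5/12z².

Solve |R(x)|<1 on ℝ⁻.
x=-0.56: |R|=0.5707
R=1: x+5/12x²=0 ⇒ x=−12/5=-2.4000; min R=1−1/(4·5/12)=0.4000>−1
Confirm numerically:
  x=-2.225: |R|=0.83776 <1
  x=-1.943: |R|=0.63002 <1
  x=-1.808: |R|=0.55403 <1
  x=-1.280: |R|=0.40267 <1
  x=-2.596: |R|=1.21201 >1
  x=-2.585: |R|=1.19926 >1
Stable set (-2.4000, 0).

(-2.4000,0); λ=-8 ⇒ h* = (12/5)/8 = 0.3000.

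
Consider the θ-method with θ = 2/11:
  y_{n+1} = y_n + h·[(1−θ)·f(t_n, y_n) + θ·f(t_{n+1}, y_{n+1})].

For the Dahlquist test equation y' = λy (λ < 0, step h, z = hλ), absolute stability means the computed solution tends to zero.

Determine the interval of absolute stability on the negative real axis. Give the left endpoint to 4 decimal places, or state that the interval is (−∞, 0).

(-3.1429, 0).

Set f=λy, z=hλ:
  y_{n+1} = y_n + z·[9/11·y_n + 2/11·y_{n+1}] ⇒ (1 − 2/11z)y_{n+1} = (1 + 9/11z)y_n
  so R(z) = (1 + 9/11z)/(1 − 2/11z).

Solve |R(x)|<1 on ℝ⁻.
x=-0.61: |R|=0.4509
R=−1: 1+9/11x = −1+2/11x ⇒ -7/11x=2 ⇒ x=2/(-7/11)=-3.1429
Confirm numerically:
  x=-2.851: |R|=0.87768 <1
  x=-1.889: |R|=0.40608 <1
  x=-1.707: |R|=0.30269 <1
  x=-3.700: |R|=1.21196 >1
  x=-3.583: |R|=1.16960 >1
Interval (-3.1429, 0).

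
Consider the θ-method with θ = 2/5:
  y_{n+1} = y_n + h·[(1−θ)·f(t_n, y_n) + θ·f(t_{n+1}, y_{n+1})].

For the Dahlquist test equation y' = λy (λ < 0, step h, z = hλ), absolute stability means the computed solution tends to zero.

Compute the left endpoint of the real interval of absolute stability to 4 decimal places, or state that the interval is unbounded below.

left endpoint -10.0000.

Test eqn y'=λy, z=hλ:
  y_{n+1} = y_n + z·[3/5·y_n + 2/5·y_{n+1}] ⇒ (1 − 2/5z)y_{n+1} = (1 + 3/5z)y_n
  so R(z) = (1 + 3/5z)/(1 − 2/5z).

Find x<0 with |R(x)|<1.
x=-0.76: |R|=0.4172
R=−1: 1+3/5x = −1+2/5x ⇒ -1/5x=2 ⇒ x=2/(-1/5)=-10.0000
Confirm numerically:
  x=-9.948: |R|=0.99791 <1
  x=-4.737: |R|=0.63638 <1
  x=-4.534: |R|=0.61146 <1
  x=-10.325: |R|=1.01267 >1
  x=-10.158: |R|=1.00624 >1
So |R|<1 on (-10.0000, 0).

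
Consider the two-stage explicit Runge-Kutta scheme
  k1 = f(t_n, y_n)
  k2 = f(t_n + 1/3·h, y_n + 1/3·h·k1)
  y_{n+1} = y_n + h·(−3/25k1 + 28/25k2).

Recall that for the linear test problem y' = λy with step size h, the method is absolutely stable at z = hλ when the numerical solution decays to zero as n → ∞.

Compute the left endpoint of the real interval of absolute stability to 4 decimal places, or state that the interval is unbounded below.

On y'=λy, z=hλ:
  k1=λy_n ⇒ h·k1=z·y_n;  k2=λ(1+1/3z)y_n ⇒ h·k2=z(1+1/3z)y_n
  y_{n+1}/y_n = 1 − 3/25z + 28/25z(1+1/3z) = 1 + z + 28/75z²
  R(z) = 1 + z + 28/75z².

Solve |R(x)|<1 on ℝ⁻.
x=-0.75: |R|=0.4600
R=1: x+28/75x²=0 ⇒ x=−75/28=-2.6786; min R=1−1/(4·28/75)=0.3304>−1
Confirm numerically:
  x=-2.310: |R|=0.68214 <1
  x=-2.250: |R|=0.64000 <1
  x=-1.146: |R|=0.34430 <1
  x=-1.093: |R|=0.35300 <1
  x=-3.182: |R|=1.59805 >1
  x=-3.007: |R|=1.36870 >1
  x=-2.810: |R|=1.13788 >1
Stable set (-2.6786, 0).

z* = -2.6786.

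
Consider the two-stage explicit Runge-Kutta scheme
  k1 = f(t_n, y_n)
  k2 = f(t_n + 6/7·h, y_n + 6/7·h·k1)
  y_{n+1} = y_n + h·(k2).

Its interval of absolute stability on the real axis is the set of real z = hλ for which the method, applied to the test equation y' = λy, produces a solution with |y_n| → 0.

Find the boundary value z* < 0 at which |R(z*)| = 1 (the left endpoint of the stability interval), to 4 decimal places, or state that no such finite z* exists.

z* = -1.1667.

On y'=λy, z=hλ:
  k1=λy_n ⇒ h·k1=z·y_n;  k2=λ(1+6/7z)y_n ⇒ h·k2=z(1+6/7z)y_n
  y_{n+1}/y_n = 1 + z(1+6/7z) = 1 + z + 6/7z²
  so R(z) = 1 + z + 6/7z².

Boundary: |R(x)|=1, x<0.
x=-0.82: |R|=0.7563
R=1: x+6/7x²=0 ⇒ x=−7/6=-1.1667; min R=1−1/(4·6/7)=0.7083>−1
Confirm numerically:
  x=-0.985: |R|=0.84662 <1
  x=-0.921: |R|=0.80606 <1
  x=-0.857: |R|=0.77253 <1
  x=-0.729: |R|=0.72652 <1
  x=-1.621: |R|=1.63126 >1
  x=-1.322: |R|=1.17601 >1
  x=-1.265: |R|=1.10662 >1
Interval (-1.1667, 0).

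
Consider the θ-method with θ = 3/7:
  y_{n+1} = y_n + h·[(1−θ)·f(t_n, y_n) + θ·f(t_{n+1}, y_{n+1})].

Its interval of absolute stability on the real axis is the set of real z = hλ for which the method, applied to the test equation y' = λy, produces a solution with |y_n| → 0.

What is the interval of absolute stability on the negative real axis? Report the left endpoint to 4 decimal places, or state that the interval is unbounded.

(-14.0000, 0).

Set f=λy, z=hλ:
  y_{n+1} = y_n + z·[4/7·y_n + 3/7·y_{n+1}] ⇒ (1 − 3/7z)y_{n+1} = (1 + 4/7z)y_n
  R(z) = (1 + 4/7z)/(1 − 3/7z).

Find x<0 with |R(x)|<1.
x=-0.7: |R|=0.4615
R=−1: 1+4/7x = −1+3/7x ⇒ -1/7x=2 ⇒ x=2/(-1/7)=-14.0000
Confirm numerically:
  x=-11.310: |R|=0.93428 <1
  x=-9.065: |R|=0.85568 <1
  x=-7.126: |R|=0.75777 <1
  x=-14.376: |R|=1.00750 >1
  x=-14.128: |R|=1.00259 >1
So |R|<1 on (-14.0000, 0).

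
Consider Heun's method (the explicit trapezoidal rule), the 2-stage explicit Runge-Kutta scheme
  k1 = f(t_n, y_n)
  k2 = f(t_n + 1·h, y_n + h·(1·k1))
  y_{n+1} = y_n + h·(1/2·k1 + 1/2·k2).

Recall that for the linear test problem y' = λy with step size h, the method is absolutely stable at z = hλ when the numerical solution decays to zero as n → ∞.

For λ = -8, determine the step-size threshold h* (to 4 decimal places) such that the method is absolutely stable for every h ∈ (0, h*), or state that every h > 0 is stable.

(-2.0000,0); λ=-8 ⇒ h* = 0.2500.

On y'=λy, z=hλ:
  order 2, 2-stage ⇒ R(z)=1+z+z^2/2
  (e.g. R(-1.29)=0.54205, |R|=0.54205)

Need |R(x)|<1, x<0.
x=-1.29: |R|=0.5421
|R(-1.81)|=0.8281 |R(-1.48)|=0.6152 |R(-1.23)|=0.5264
Bisect:
  x_lo=-2.3515 |R|=1.4132  x_hi=-0.2598 |R|=0.7739
  mid=-1.30565 |R|=0.54671 →hi
  mid=-1.82856 |R|=0.84325 →hi
  mid=-2.09001 |R|=1.09406 →lo
  mid=-1.95928 |R|=0.96011 →hi
  mid=-2.02465 |R|=1.02495 →lo
  mid=-1.99196 |R|=0.99200 →hi
  mid=-2.00830 |R|=1.00834 →lo
  mid=-2.00013 |R|=1.00013 →lo
  mid=-1.99605 |R|=0.99606 →hi
  ...
  [-2.00001,-1.99988] ⇒ x*=-2.0000
Stable set (-2.0000, 0).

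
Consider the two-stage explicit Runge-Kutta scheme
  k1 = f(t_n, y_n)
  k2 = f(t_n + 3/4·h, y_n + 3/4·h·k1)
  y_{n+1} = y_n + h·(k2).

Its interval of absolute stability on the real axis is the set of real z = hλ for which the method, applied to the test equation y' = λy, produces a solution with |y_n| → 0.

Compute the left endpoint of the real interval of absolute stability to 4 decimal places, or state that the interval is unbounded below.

On y'=λy, z=hλ:
  k1=λy_n ⇒ h·k1=z·y_n;  k2=λ(1+3/4z)y_n ⇒ h·k2=z(1+3/4z)y_n
  y_{n+1}/y_n = 1 + z(1+3/4z) = 1 + z + 3/4z²
  so R(z) = 1 + z + 3/4z².

Need |R(x)|<1, x<0.
x=-0.34: |R|=0.7467
R=1: x+3/4x²=0 ⇒ x=−4/3=-1.3333; min R=1−1/(4·3/4)=0.6667>−1
Confirm numerically:
  x=-1.022: |R|=0.76136 <1
  x=-1.021: |R|=0.76083 <1
  x=-0.671: |R|=0.66668 <1
  x=-1.883: |R|=1.77627 >1
  x=-1.671: |R|=1.42318 >1
  x=-1.591: |R|=1.30746 >1
So |R|<1 on (-1.3333, 0).

z* = -1.3333.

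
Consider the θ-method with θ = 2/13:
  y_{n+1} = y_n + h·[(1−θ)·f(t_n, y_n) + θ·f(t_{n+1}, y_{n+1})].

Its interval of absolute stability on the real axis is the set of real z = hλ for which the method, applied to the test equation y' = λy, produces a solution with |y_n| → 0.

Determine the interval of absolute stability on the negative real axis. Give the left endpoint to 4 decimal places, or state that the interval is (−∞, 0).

Test eqn y'=λy, z=hλ:
  y_{n+1} = y_n + z·[11/13·y_n + 2/13·y_{n+1}] ⇒ (1 − 2/13z)y_{n+1} = (1 + 11/13z)y_n
  so R(z) = (1 + 11/13z)/(1 − 2/13z).

Find x<0 with |R(x)|<1.
x=-0.48: |R|=0.5530
R=−1: 1+11/13x = −1+2/13x ⇒ -9/13x=2 ⇒ x=2/(-9/13)=-2.8889
Confirm numerically:
  x=-2.281: |R|=0.68848 <1
  x=-1.928: |R|=0.48695 <1
  x=-1.799: |R|=0.40903 <1
  x=-1.608: |R|=0.28910 <1
  x=-3.393: |R|=1.22930 >1
  x=-3.045: |R|=1.07360 >1
Interval (-2.8889, 0).

(-2.8889, 0).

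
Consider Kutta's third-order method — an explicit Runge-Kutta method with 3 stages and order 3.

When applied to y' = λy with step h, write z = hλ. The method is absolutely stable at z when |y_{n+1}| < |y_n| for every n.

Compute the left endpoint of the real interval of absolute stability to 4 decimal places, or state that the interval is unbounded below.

Test eqn y'=λy, z=hλ:
  order 3, 3-stage ⇒ R(z)=1+z+z^2/2+z^3/6
  (e.g. R(-0.84)=0.41402, |R|=0.41402)

Need |R(x)|<1, x<0.
x=-0.84: |R|=0.4140
|R(-2.3)|=0.6828 |R(-2.11)|=0.4496 |R(-1.54)|=0.0371
Bisect:
  x_lo=-3.3179 |R|=2.9012  x_hi=-0.1683 |R|=0.8450
  mid=-1.74313 |R|=0.10663 →hi
  mid=-2.53052 |R|=1.02946 →lo
  mid=-2.13682 |R|=0.47994 →hi
  mid=-2.33367 |R|=0.72886 →hi
  mid=-2.43209 |R|=0.87222 →hi
  mid=-2.48130 |R|=0.94905 →hi
  mid=-2.50591 |R|=0.98880 →hi
  mid=-2.51821 |R|=1.00901 →lo
  mid=-2.51206 |R|=0.99888 →hi
  mid=-2.51514 |R|=1.00394 →lo
  ...
  [-2.51283,-2.51264] ⇒ x*=-2.5127
Stable set (-2.5127, 0).

z* = -2.5127.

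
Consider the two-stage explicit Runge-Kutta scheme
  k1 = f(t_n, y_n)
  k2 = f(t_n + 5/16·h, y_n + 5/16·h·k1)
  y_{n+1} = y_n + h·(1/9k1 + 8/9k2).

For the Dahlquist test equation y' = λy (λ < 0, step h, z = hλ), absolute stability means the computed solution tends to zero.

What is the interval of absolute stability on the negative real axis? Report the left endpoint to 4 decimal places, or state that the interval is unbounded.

Test eqn y'=λy, z=hλ:
  k1=λy_n ⇒ h·k1=z·y_n;  k2=λ(1+5/16z)y_n ⇒ h·k2=z(1+5/16z)y_n
  y_{n+1}/y_n = 1 + 1/9z + 8/9z(1+5/16z) = 1 + z + 5/18z²
  ⇒ R(z) = 1 + z + 5/18z².

Solve |R(x)|<1 on ℝ⁻.
x=-0.39: |R|=0.6522
R=1: x+5/18x²=0 ⇒ x=−18/5=-3.6000; min R=1−1/(4·5/18)=0.1000>−1
Confirm numerically:
  x=-3.316: |R|=0.73840 <1
  x=-3.058: |R|=0.53960 <1
  x=-2.062: |R|=0.11907 <1
  x=-4.190: |R|=1.68669 >1
  x=-3.998: |R|=1.44200 >1
  x=-3.842: |R|=1.25827 >1
So |R|<1 on (-3.6000, 0).

z∈(-3.6000,0).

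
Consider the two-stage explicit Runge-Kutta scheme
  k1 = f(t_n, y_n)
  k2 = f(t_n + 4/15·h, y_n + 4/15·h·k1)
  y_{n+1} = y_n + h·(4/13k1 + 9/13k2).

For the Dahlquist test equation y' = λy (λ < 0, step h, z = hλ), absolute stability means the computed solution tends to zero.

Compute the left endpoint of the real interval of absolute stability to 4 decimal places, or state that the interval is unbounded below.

With y'=λy (z=hλ):
  k1=λy_n ⇒ h·k1=z·y_n;  k2=λ(1+4/15z)y_n ⇒ h·k2=z(1+4/15z)y_n
  y_{n+1}/y_n = 1 + 4/13z + 9/13z(1+4/15z) = 1 + z + 12/65z²
  ⇒ R(z) = 1 + z + 12/65z².

Boundary: |R(x)|=1, x<0.
x=-1.09: |R|=0.1293
R=1: x+12/65x²=0 ⇒ x=−65/12=-5.4167; min R=1−1/(4·12/65)=-0.3542>−1
Confirm numerically:
  x=-4.640: |R|=0.33470 <1
  x=-3.051: |R|=0.33249 <1
  x=-2.711: |R|=0.35417 <1
  x=-5.659: |R|=1.25317 >1
  x=-5.579: |R|=1.16720 >1
  x=-5.499: |R|=1.08358 >1
Interval (-5.4167, 0).

left endpoint -5.4167.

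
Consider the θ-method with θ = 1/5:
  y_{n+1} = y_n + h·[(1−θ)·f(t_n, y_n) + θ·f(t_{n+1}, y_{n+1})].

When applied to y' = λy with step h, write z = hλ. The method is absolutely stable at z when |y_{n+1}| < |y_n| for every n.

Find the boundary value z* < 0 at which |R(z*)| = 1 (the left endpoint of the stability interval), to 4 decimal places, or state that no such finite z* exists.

left endpoint -3.3333.

With y'=λy (z=hλ):
  y_{n+1} = y_n + z·[4/5·y_n + 1/5·y_{n+1}] ⇒ (1 − 1/5z)y_{n+1} = (1 + 4/5z)y_n
  R(z) = (1 + 4/5z)/(1 − 1/5z).

Need |R(x)|<1, x<0.
x=-1.2: |R|=0.0323
R=−1: 1+4/5x = −1+1/5x ⇒ -3/5x=2 ⇒ x=2/(-3/5)=-3.3333
Confirm numerically:
  x=-3.185: |R|=0.94563 <1
  x=-2.099: |R|=0.47838 <1
  x=-1.834: |R|=0.34182 <1
  x=-1.824: |R|=0.33646 <1
  x=-3.774: |R|=1.15067 >1
  x=-3.553: |R|=1.07705 >1
  x=-3.543: |R|=1.07363 >1
Stable set (-3.3333, 0).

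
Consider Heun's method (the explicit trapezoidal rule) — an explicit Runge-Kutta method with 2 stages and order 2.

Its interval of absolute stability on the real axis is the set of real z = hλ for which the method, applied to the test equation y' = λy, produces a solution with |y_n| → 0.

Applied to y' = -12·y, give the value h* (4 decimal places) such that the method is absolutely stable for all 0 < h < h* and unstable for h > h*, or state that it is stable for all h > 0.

Set f=λy, z=hλ:
  order 2, 2-stage ⇒ R(z)=1+z+z^2/2
  (e.g. R(-0.55)=0.60125, |R|=0.60125)

Find x<0 with |R(x)|<1.
x=-0.55: |R|=0.6013
|R(-1.6)|=0.6800 |R(-1.38)|=0.5722 |R(-0.67)|=0.5544
Bisect:
  x_lo=-2.5991 |R|=1.7785  x_hi=-0.3771 |R|=0.6940
  mid=-1.48809 |R|=0.61912 →hi
  mid=-2.04358 |R|=1.04453 →lo
  mid=-1.76583 |R|=0.79325 →hi
  mid=-1.90470 |R|=0.90925 →hi
  mid=-1.97414 |R|=0.97447 →hi
  mid=-2.00886 |R|=1.00890 →lo
  mid=-1.99150 |R|=0.99154 →hi
  ...
  [-2.00004,-1.99991] ⇒ x*=-2.0000
So |R|<1 on (-2.0000, 0).

(-2.0000,0); λ=-12 ⇒ h* = 0.1667.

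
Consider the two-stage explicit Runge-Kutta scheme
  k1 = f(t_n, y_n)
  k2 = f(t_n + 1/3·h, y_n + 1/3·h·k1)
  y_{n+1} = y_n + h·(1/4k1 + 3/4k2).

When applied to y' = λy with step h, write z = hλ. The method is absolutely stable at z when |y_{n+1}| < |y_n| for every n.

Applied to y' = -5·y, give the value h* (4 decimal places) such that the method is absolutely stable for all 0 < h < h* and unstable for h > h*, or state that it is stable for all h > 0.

(-4.0000,0); λ=-5 ⇒ h* = (4)/5 = 0.8000.

On y'=λy, z=hλ:
  k1=λy_n ⇒ h·k1=z·y_n;  k2=λ(1+1/3z)y_n ⇒ h·k2=z(1+1/3z)y_n
  y_{n+1}/y_n = 1 + 1/4z + 3/4z(1+1/3z) = 1 + z + 1/4z²
  Hence R(z) = 1 + z + 1/4z².

Boundary: |R(x)|=1, x<0.
x=-0.65: |R|=0.4556
R=1: x+1/4x²=0 ⇒ x=−4=-4.0000; min R=1−1/(4·1/4)=0.0000>−1
Confirm numerically:
  x=-3.448: |R|=0.52418 <1
  x=-2.100: |R|=0.00250 <1
  x=-1.737: |R|=0.01729 <1
  x=-4.535: |R|=1.60656 >1
  x=-4.199: |R|=1.20890 >1
So |R|<1 on (-4.0000, 0).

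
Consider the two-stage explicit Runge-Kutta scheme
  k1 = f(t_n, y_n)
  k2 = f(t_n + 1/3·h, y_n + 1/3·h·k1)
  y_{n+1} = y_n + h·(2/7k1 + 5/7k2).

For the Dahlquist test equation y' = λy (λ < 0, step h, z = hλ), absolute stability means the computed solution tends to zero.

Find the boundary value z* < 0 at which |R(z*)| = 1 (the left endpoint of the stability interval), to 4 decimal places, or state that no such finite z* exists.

Test eqn y'=λy, z=hλ:
  k1=λy_n ⇒ h·k1=z·y_n;  k2=λ(1+1/3z)y_n ⇒ h·k2=z(1+1/3z)y_n
  y_{n+1}/y_n = 1 + 2/7z + 5/7z(1+1/3z) = 1 + z + 5/21z²
  so R(z) = 1 + z + 5/21z².

Solve |R(x)|<1 on ℝ⁻.
x=-1.25: |R|=0.1220
R=1: x+5/21x²=0 ⇒ x=−21/5=-4.2000; min R=1−1/(4·5/21)=-0.0500>−1
Confirm numerically:
  x=-4.073: |R|=0.87684 <1
  x=-3.561: |R|=0.45822 <1
  x=-2.502: |R|=0.01152 <1
  x=-1.981: |R|=0.04663 <1
  x=-4.515: |R|=1.33862 >1
  x=-4.379: |R|=1.18663 >1
Stable set (-4.2000, 0).

left endpoint -4.2000.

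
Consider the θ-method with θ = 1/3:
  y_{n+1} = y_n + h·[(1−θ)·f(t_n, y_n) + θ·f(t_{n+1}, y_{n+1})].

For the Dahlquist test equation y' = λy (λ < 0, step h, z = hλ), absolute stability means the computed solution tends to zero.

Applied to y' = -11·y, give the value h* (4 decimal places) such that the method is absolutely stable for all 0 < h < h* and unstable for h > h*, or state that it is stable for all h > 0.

On y'=λy, z=hλ:
  y_{n+1} = y_n + z·[2/3·y_n + 1/3·y_{n+1}] ⇒ (1 − 1/3z)y_{n+1} = (1 + 2/3z)y_n
  ⇒ R(z) = (1 + 2/3z)/(1 − 1/3z).

Find x<0 with |R(x)|<1.
x=-0.43: |R|=0.6239
R=−1: 1+2/3x = −1+1/3x ⇒ -1/3x=2 ⇒ x=2/(-1/3)=-6.0000
Confirm numerically:
  x=-5.806: |R|=0.97797 <1
  x=-3.770: |R|=0.67061 <1
  x=-3.758: |R|=0.66825 <1
  x=-6.527: |R|=1.05532 >1
  x=-6.175: |R|=1.01907 >1
  x=-6.041: |R|=1.00453 >1
Stable set (-6.0000, 0).

(-6.0000,0); λ=-11 ⇒ h* = (6)/11 = 0.5455.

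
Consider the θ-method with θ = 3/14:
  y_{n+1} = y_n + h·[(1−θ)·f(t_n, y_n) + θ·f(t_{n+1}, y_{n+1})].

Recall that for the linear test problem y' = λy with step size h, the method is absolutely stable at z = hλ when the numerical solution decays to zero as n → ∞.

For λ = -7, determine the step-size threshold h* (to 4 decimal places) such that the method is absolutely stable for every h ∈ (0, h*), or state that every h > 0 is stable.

(-3.5000,0); λ=-7 ⇒ h* = (7/2)/7 = 0.5000.

Test eqn y'=λy, z=hλ:
  y_{n+1} = y_n + z·[11/14·y_n + 3/14·y_{n+1}] ⇒ (1 − 3/14z)y_{n+1} = (1 + 11/14z)y_n
  ⇒ R(z) = (1 + 11/14z)/(1 − 3/14z).

Solve |R(x)|<1 on ℝ⁻.
x=-1.35: |R|=0.0471
R=−1: 1+11/14x = −1+3/14x ⇒ -4/7x=2 ⇒ x=2/(-4/7)=-3.5000
Confirm numerically:
  x=-2.959: |R|=0.81081 <1
  x=-2.480: |R|=0.61940 <1
  x=-1.587: |R|=0.18427 <1
  x=-1.539: |R|=0.15733 <1
  x=-3.979: |R|=1.14774 >1
  x=-3.922: |R|=1.13103 >1
Stable set (-3.5000, 0).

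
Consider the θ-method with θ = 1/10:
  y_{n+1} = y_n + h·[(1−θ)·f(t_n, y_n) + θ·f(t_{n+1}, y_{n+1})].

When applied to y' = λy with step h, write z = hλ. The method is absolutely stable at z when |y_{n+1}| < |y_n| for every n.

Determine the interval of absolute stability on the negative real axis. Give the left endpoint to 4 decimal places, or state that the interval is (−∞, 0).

z∈(-2.5000,0).

With y'=λy (z=hλ):
  y_{n+1} = y_n + z·[9/10·y_n + 1/10·y_{n+1}] ⇒ (1 − 1/10z)y_{n+1} = (1 + 9/10z)y_n
  R(z) = (1 + 9/10z)/(1 − 1/10z).

Find x<0 with |R(x)|<1.
x=-0.9: |R|=0.1743
R=−1: 1+9/10x = −1+1/10x ⇒ -4/5x=2 ⇒ x=2/(-4/5)=-2.5000
Confirm numerically:
  x=-2.193: |R|=0.79857 <1
  x=-1.941: |R|=0.62549 <1
  x=-1.662: |R|=0.42514 <1
  x=-1.179: |R|=0.05466 <1
  x=-2.768: |R|=1.16792 >1
  x=-2.669: |R|=1.10672 >1
Stable set (-2.5000, 0).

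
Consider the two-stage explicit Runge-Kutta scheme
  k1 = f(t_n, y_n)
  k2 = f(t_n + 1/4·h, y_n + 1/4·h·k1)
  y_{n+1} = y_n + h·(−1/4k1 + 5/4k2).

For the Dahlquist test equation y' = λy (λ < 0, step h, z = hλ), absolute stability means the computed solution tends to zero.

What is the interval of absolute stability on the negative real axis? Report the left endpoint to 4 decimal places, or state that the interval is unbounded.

(-3.2000, 0).

With y'=λy (z=hλ):
  k1=λy_n ⇒ h·k1=z·y_n;  k2=λ(1+1/4z)y_n ⇒ h·k2=z(1+1/4z)y_n
  y_{n+1}/y_n = 1 − 1/4z + 5/4z(1+1/4z) = 1 + z + 5/16z²
  Hence R(z) = 1 + z + 5/16z².

Find x<0 with |R(x)|<1.
x=-1.53: |R|=0.2015
R=1: x+5/16x²=0 ⇒ x=−16/5=-3.2000; min R=1−1/(4·5/16)=0.2000>−1
Confirm numerically:
  x=-2.048: |R|=0.26272 <1
  x=-1.859: |R|=0.22096 <1
  x=-1.373: |R|=0.21610 <1
  x=-3.782: |R|=1.68785 >1
  x=-3.699: |R|=1.57681 >1
  x=-3.395: |R|=1.20688 >1
Interval (-3.2000, 0).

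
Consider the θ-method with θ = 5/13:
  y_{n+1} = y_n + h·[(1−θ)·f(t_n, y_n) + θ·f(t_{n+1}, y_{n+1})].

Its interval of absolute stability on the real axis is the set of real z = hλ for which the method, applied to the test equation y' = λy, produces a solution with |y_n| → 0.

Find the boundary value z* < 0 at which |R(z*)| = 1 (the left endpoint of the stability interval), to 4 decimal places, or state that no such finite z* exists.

z* = -8.6667.

With y'=λy (z=hλ):
  y_{n+1} = y_n + z·[8/13·y_n + 5/13·y_{n+1}] ⇒ (1 − 5/13z)y_{n+1} = (1 + 8/13z)y_n
  R(z) = (1 + 8/13z)/(1 − 5/13z).

Solve |R(x)|<1 on ℝ⁻.
x=-1.54: |R|=0.0329
R=−1: 1+8/13x = −1+5/13x ⇒ -3/13x=2 ⇒ x=2/(-3/13)=-8.6667
Confirm numerically:
  x=-8.025: |R|=0.96376 <1
  x=-5.238: |R|=0.73754 <1
  x=-4.976: |R|=0.70771 <1
  x=-3.851: |R|=0.55210 <1
  x=-8.959: |R|=1.01517 >1
  x=-8.794: |R|=1.00671 >1
  x=-8.716: |R|=1.00262 >1
Interval (-8.6667, 0).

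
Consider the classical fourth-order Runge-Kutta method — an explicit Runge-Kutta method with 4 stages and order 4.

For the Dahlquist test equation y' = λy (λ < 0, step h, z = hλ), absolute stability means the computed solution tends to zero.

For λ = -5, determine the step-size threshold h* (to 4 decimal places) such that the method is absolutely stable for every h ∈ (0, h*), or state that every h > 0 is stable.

(-2.7853,0); λ=-5 ⇒ h* = 0.5571.

Test eqn y'=λy, z=hλ:
  order 4, 4-stage ⇒ R(z)=1+z+z^2/2+z^3/6+z^4/24
  (e.g. R(-1.57)=0.27062, |R|=0.27062)

Solve |R(x)|<1 on ℝ⁻.
x=-1.57: |R|=0.2706
|R(-2.32)|=0.4971 |R(-2.23)|=0.4386 |R(-1.96)|=0.3208
Bisect:
  x_lo=-3.1963 |R|=1.8185  x_hi=-0.1684 |R|=0.8450
  mid=-1.68239 |R|=0.27299 →hi
  mid=-2.43937 |R|=0.59200 →hi
  mid=-2.81786 |R|=1.05022 →lo
  mid=-2.62862 |R|=0.78836 →hi
  mid=-2.72324 |R|=0.91040 →hi
  mid=-2.77055 |R|=0.97800 →hi
  mid=-2.79420 |R|=1.01352 →lo
  mid=-2.78238 |R|=0.99561 →hi
  ...
  [-2.78533,-2.78515] ⇒ x*=-2.7853
Stable set (-2.7853, 0).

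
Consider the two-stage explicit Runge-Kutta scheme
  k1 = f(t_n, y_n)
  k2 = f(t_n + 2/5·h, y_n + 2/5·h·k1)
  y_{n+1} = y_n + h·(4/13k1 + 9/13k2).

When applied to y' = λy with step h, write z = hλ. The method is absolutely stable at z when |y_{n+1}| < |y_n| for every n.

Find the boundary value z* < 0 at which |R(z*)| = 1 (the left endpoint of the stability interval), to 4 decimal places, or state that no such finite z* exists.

Test eqn y'=λy, z=hλ:
  k1=λy_n ⇒ h·k1=z·y_n;  k2=λ(1+2/5z)y_n ⇒ h·k2=z(1+2/5z)y_n
  y_{n+1}/y_n = 1 + 4/13z + 9/13z(1+2/5z) = 1 + z + 18/65z²
  Hence R(z) = 1 + z + 18/65z².

Boundary: |R(x)|=1, x<0.
x=-0.4: |R|=0.6443
R=1: x+18/65x²=0 ⇒ x=−65/18=-3.6111; min R=1−1/(4·18/65)=0.0972>−1
Confirm numerically:
  x=-2.312: |R|=0.16825 <1
  x=-2.240: |R|=0.14949 <1
  x=-1.796: |R|=0.09725 <1
  x=-1.481: |R|=0.12639 <1
  x=-4.197: |R|=1.68095 >1
  x=-4.000: |R|=1.43077 >1
  x=-3.779: |R|=1.17569 >1
So |R|<1 on (-3.6111, 0).

z* = -3.6111.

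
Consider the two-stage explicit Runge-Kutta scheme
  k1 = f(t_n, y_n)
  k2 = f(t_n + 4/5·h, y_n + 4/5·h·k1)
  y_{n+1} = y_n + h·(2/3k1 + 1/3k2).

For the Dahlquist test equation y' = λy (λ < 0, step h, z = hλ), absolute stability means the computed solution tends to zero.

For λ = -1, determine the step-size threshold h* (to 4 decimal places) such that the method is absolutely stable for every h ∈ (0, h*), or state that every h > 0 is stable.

With y'=λy (z=hλ):
  k1=λy_n ⇒ h·k1=z·y_n;  k2=λ(1+4/5z)y_n ⇒ h·k2=z(1+4/5z)y_n
  y_{n+1}/y_n = 1 + 2/3z + 1/3z(1+4/5z) = 1 + z + 4/15z²
  so R(z) = 1 + z + 4/15z².

Need |R(x)|<1, x<0.
x=-0.89: |R|=0.3212
R=1: x+4/15x²=0 ⇒ x=−15/4=-3.7500; min R=1−1/(4·4/15)=0.0625>−1
Confirm numerically:
  x=-3.421: |R|=0.69986 <1
  x=-1.896: |R|=0.06262 <1
  x=-1.847: |R|=0.06271 <1
  x=-1.550: |R|=0.09067 <1
  x=-4.112: |R|=1.39695 >1
  x=-4.058: |R|=1.33330 >1
  x=-3.980: |R|=1.24411 >1
Interval (-3.7500, 0).

(-3.7500,0); λ=-1 ⇒ h* = (15/4)/1 = 3.7500.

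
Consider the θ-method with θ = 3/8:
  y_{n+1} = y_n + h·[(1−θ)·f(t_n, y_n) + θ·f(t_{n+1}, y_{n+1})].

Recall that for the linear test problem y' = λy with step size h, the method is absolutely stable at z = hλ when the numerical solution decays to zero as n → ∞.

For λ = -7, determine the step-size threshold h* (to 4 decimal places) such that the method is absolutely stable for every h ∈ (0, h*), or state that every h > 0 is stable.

(-8.0000,0); λ=-7 ⇒ h* = (8)/7 = 1.1429.

Test eqn y'=λy, z=hλ:
  y_{n+1} = y_n + z·[5/8·y_n + 3/8·y_{n+1}] ⇒ (1 − 3/8z)y_{n+1} = (1 + 5/8z)y_n
  so R(z) = (1 + 5/8z)/(1 − 3/8z).

Boundary: |R(x)|=1, x<0.
x=-1.11: |R|=0.2162
R=−1: 1+5/8x = −1+3/8x ⇒ -1/4x=2 ⇒ x=2/(-1/4)=-8.0000
Confirm numerically:
  x=-6.079: |R|=0.85357 <1
  x=-4.536: |R|=0.67938 <1
  x=-4.245: |R|=0.63781 <1
  x=-8.520: |R|=1.03099 >1
  x=-8.435: |R|=1.02612 >1
  x=-8.304: |R|=1.01847 >1
Stable set (-8.0000, 0).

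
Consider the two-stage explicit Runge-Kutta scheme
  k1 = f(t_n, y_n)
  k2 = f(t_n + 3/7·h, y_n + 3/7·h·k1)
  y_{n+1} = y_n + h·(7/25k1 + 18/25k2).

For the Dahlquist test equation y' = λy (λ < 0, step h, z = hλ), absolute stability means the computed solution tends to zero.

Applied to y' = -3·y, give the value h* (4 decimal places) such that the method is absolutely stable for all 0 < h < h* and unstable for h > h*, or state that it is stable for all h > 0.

Test eqn y'=λy, z=hλ:
  k1=λy_n ⇒ h·k1=z·y_n;  k2=λ(1+3/7z)y_n ⇒ h·k2=z(1+3/7z)y_n
  y_{n+1}/y_n = 1 + 7/25z + 18/25z(1+3/7z) = 1 + z + 54/175z²
  ⇒ R(z) = 1 + z + 54/175z².

Solve |R(x)|<1 on ℝ⁻.
x=-0.77: |R|=0.4130
R=1: x+54/175x²=0 ⇒ x=−175/54=-3.2407; min R=1−1/(4·54/175)=0.1898>−1
Confirm numerically:
  x=-3.060: |R|=0.82934 <1
  x=-2.045: |R|=0.24545 <1
  x=-1.878: |R|=0.21030 <1
  x=-3.415: |R|=1.18363 >1
  x=-3.407: |R|=1.17479 >1
Interval (-3.2407, 0).

(-3.2407,0); λ=-3 ⇒ h* = (175/54)/3 = 1.0802.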